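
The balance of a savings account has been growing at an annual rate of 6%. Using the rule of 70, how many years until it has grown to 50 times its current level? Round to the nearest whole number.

roughly 66 years

Doubling time ≈ 70/6 = 11.67 years.
50× is log₂ 50 ≈ 5.64 doublings, so ≈ 5.64 × 11.67 = 66 years.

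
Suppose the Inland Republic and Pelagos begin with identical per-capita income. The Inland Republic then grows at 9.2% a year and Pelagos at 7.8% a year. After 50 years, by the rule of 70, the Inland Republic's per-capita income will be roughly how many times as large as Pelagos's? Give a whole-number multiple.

the Inland Republic pulls ahead at 1.4 pp per year, so the ratio doubles every 70/1.4 ≈ 50.00 years.
In 50 years that's 1.00 doublings: 2^1.00 ≈ 2.

approximately 2 times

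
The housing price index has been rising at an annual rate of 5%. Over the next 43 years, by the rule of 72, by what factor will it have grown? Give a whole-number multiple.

72/5 ≈ 14.40 years per doubling.
43 years fits 3 doublings: 2^3 = 8.

approximately 8 times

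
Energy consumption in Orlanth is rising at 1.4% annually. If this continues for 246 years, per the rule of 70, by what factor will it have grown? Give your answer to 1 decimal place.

roughly 30.3 times

Doubling time ≈ 70/1.4 = 50.00 years.
246 years / 50.00 ≈ 4.92 doublings → factor 2^4.92 ≈ 30.3.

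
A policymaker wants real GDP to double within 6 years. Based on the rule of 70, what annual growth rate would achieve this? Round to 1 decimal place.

11.7% a year

70 / 6 ≈ 11.67, so about 11.7% a year.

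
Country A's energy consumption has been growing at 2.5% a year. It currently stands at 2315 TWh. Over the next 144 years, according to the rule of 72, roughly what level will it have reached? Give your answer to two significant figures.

about 74000 TWh

It doubles every 72/2.5 ≈ 28.80 years, so 144 years is 5.00 doublings.
2^5.00 ≈ 32.00; 2315 × 32.00 ≈ 74000 TWh.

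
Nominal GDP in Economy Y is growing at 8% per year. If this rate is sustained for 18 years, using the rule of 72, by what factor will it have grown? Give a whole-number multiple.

≈ 4 times

72/8 ≈ 9.00 years per doubling.
18 years fits 2 doublings: 2^2 = 4.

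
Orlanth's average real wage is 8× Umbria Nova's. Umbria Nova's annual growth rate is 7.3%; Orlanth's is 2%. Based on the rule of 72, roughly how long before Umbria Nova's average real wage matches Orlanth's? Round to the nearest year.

What matters is the difference: 5.3 pp.
Rule of 72 on the gap: the ratio halves every 72/5.3 ≈ 13.58 years.
An 8× gap closes after 3 halvings: 3 × 13.58 ≈ 41 years.

about 41 years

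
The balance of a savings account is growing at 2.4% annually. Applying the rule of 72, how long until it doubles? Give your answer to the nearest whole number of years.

72/2.4 ≈ 30.00, so it doubles roughly every 30 years.

≈ 30 years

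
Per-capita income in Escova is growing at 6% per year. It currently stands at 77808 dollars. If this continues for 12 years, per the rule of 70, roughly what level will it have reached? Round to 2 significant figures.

It doubles every 70/6 ≈ 11.67 years, so 12 years is 1.03 doublings.
2^1.03 ≈ 2.04; 77808 × 2.04 ≈ 160000 dollars.

around 160000 dollars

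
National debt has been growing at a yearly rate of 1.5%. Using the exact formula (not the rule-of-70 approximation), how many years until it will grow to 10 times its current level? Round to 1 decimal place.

154.7 years

t = ln(10) / ln(1 + 0.015) = 2.3026 / 0.014889 ≈ 154.65.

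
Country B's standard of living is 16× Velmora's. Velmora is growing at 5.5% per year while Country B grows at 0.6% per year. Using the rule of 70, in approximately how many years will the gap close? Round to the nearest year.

57 years

The growth-rate gap is 5.5% − 0.6% = 4.9 percentage points.
So the ratio between them halves every 70/4.9 ≈ 14.29 years.
A 16× gap closes after 4 halvings: 4 × 14.29 ≈ 57 years.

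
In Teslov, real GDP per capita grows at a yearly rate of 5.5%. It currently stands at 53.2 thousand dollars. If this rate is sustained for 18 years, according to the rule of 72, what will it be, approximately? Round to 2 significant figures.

Doubling time ≈ 72/5.5 = 13.09 years.
18 years is 18/13.09 ≈ 1.38 doublings, a factor of 2^1.38 ≈ 2.60.
53.2 × 2.60 ≈ 140 thousand dollars.

≈ 140 thousand dollars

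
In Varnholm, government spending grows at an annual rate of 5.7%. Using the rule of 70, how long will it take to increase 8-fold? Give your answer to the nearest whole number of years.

One doubling takes 70/5.7 = 12.28 years.
Getting to 8× needs 3 doublings: 3 × 12.28 ≈ 37 years.

about 37 years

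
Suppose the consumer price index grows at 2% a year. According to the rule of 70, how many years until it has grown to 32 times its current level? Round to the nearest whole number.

approximately 175 years

One doubling takes 70/2 = 35.00 years.
32× is 5 doublings, so 5 × 35.00 ≈ 175 years.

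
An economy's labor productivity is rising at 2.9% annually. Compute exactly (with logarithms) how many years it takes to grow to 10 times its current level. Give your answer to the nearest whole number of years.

81 years

t = ln(10) / ln(1 + 0.029) = 2.3026 / 0.028587 ≈ 80.55.
≈ 81 years.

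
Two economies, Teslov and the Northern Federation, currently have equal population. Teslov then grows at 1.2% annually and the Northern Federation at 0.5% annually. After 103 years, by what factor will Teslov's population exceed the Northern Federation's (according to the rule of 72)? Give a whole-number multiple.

Teslov pulls ahead at 0.7 pp per year, so the ratio doubles every 72/0.7 ≈ 102.86 years.
In 103 years that's 1.00 doublings: 2^1.00 ≈ 2.

about 2 times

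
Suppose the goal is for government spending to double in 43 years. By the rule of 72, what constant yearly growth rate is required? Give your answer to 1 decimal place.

72 / 43 ≈ 1.67, so about 1.7% per year.

1.7% per year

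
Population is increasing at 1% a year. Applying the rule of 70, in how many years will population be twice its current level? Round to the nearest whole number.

70/1 ≈ 70.00, so it doubles roughly every 70 years.

70 years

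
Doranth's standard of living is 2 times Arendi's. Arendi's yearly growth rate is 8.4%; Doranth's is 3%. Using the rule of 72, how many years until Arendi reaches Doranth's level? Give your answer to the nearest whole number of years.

Arendi gains on Doranth at 8.4% − 3% = 5.4 points a year.
At that relative rate the gap halves every 72/5.4 ≈ 13.33 years.
A 2 times gap closes after 1 halving: 1 × 13.33 ≈ 13 years.

approximately 13 years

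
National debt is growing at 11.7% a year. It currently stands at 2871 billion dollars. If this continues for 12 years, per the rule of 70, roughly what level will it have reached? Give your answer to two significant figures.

Doubling time ≈ 70/11.7 = 5.98 years.
12 years is 12/5.98 ≈ 2.01 doublings, a factor of 2^2.01 ≈ 4.03.
2871 × 4.03 ≈ 12000 billion dollars.

approximately 12000 billion dollars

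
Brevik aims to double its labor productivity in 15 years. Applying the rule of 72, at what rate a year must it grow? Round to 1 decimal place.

72 / 15 ≈ 4.80, so about 4.8% a year.

≈ 4.8%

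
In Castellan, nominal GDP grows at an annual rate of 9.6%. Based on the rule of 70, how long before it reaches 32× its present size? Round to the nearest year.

Doubling time ≈ 70/9.6 = 7.29 years.
32× is 5 doublings, so 5 × 7.29 ≈ 36 years.

approximately 36 years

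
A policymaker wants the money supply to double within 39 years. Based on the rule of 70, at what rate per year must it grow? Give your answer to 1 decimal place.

approximately 1.8%

70 / 39 ≈ 1.79, so about 1.8% per year.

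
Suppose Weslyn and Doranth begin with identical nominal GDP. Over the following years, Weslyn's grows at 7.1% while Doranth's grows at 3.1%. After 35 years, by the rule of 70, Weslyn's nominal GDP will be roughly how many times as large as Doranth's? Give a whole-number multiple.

Only the 4-point difference matters.
70/4 ≈ 17.50 years per doubling of the ratio; 35 years gives 2.00 doublings, so ≈ 4×.

roughly 4 times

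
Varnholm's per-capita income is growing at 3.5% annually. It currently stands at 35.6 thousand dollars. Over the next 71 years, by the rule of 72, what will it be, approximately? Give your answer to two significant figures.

approximately 390 thousand dollars

Doubling time ≈ 72/3.5 = 20.57 years.
71 years is 71/20.57 ≈ 3.45 doublings, a factor of 2^3.45 ≈ 10.93.
35.6 × 10.93 ≈ 390 thousand dollars.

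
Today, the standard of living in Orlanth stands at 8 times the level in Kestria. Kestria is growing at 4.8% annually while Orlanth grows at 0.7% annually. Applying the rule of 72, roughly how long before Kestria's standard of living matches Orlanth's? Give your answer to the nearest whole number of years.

53 years

Kestria gains on Orlanth at 4.8% − 0.7% = 4.1 points a year.
At that relative rate the gap halves every 72/4.1 ≈ 17.56 years.
An 8 times gap closes after 3 halvings: 3 × 17.56 ≈ 53 years.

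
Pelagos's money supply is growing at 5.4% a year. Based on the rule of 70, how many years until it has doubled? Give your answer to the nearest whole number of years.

13 years

At 5.4%, doubling takes about 70/5.4 = 12.96 years.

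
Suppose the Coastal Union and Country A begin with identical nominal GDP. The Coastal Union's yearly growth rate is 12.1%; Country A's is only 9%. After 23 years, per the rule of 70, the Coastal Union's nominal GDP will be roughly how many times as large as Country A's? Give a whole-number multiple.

Rate gap = 12.1% − 9% = 3.1 points.
The ratio doubles every 70/3.1 ≈ 22.58 years.
23/22.58 ≈ 1.02 doublings → ratio ≈ 2^1.02 ≈ 2.

approximately 2 times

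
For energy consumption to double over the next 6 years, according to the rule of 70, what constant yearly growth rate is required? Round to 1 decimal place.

≈ 11.7%

70 / 6 ≈ 11.67, so about 11.7% per year.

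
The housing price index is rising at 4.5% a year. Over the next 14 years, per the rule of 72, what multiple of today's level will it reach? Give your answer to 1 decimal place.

around 1.8 times

Doubles every ≈ 16.00 years (72/4.5).
14 years is 0.88 doublings; 2^0.88 ≈ 1.8×.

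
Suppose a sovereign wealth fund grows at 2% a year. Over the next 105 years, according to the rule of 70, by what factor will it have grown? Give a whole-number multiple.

roughly 8 times

Doubling time ≈ 70/2 = 35.00 years.
105/35.00 ≈ 3 doublings, so about 2^3 = 8×.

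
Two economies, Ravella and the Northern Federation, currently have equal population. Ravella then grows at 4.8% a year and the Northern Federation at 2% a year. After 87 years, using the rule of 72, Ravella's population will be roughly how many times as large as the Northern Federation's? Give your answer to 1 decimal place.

Only the 2.8-point difference matters.
72/2.8 ≈ 25.71 years per doubling of the ratio; 87 years gives 3.38 doublings, so ≈ 10.4×.

about 10.4 times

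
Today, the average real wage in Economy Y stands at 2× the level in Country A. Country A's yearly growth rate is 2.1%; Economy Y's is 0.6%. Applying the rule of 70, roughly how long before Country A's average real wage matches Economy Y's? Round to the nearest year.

approximately 47 years

What matters is the difference: 1.5 pp.
Rule of 70 on the gap: the ratio halves every 70/1.5 ≈ 46.67 years.
A 2× gap closes after 1 halving: 1 × 46.67 ≈ 47 years.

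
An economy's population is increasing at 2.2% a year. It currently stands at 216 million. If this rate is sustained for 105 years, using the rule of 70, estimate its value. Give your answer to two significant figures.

roughly 2100 million

It doubles every 70/2.2 ≈ 31.82 years, so 105 years is 3.30 doublings.
2^3.30 ≈ 9.85; 216 × 9.85 ≈ 2100 million.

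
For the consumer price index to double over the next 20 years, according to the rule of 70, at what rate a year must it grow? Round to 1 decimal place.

70 / 20 ≈ 3.50, so about 3.5% a year.

≈ 3.5%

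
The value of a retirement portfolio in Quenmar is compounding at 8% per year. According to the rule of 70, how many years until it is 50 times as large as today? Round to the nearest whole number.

At 8% it doubles every 70/8 ≈ 8.75 years.
Reaching 50× takes log₂(50) ≈ 5.64 doublings.
5.64 × 8.75 ≈ 49 years.

≈ 49 years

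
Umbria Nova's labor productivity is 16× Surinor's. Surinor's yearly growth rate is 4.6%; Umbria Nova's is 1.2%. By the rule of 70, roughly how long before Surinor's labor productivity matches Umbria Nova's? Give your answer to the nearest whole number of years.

What matters is the difference: 3.4 pp.
Rule of 70 on the gap: the ratio halves every 70/3.4 ≈ 20.59 years.
A 16× gap closes after 4 halvings: 4 × 20.59 ≈ 82 years.

approximately 82 years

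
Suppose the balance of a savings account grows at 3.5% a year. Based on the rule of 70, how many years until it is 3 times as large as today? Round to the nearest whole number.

32 years

At 3.5% it doubles every 70/3.5 ≈ 20.00 years.
3× is log₂ 3 ≈ 1.58 doublings, so ≈ 1.58 × 20.00 = 32 years.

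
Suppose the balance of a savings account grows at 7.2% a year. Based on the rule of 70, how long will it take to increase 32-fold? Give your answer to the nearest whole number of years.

One doubling takes 70/7.2 = 9.72 years.
Getting to 32× needs 5 doublings: 5 × 9.72 ≈ 49 years.

about 49 years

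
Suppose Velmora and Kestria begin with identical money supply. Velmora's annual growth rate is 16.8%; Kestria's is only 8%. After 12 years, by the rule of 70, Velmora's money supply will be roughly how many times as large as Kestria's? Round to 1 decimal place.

Velmora pulls ahead at 8.8 pp per year, so the ratio doubles every 70/8.8 ≈ 7.95 years.
In 12 years that's 1.51 doublings: 2^1.51 ≈ 2.8.

around 2.8 times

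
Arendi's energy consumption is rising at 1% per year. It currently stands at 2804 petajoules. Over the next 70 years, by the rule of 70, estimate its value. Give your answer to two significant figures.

around 5600 petajoules

It doubles every 70/1 ≈ 70.00 years, so 70 years is 1.00 doublings.
2^1.00 ≈ 2.00; 2804 × 2.00 ≈ 5600 petajoules.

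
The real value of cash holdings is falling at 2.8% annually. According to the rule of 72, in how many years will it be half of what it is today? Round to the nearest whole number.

about 26 years

Falling at 2.8%, it halves about every 72/2.8 = 25.71 years.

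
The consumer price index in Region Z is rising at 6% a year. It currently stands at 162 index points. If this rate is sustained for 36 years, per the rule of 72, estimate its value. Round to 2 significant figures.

It doubles every 72/6 ≈ 12.00 years, so 36 years is 3.00 doublings.
2^3.00 ≈ 8.00; 162 × 8.00 ≈ 1300 index points.

about 1300 index points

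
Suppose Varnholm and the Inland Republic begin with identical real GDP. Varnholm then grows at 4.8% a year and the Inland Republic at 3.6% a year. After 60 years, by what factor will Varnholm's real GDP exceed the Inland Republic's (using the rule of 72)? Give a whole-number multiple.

Only the 1.2-point difference matters.
72/1.2 ≈ 60.00 years per doubling of the ratio; 60 years gives 1.00 doublings, so ≈ 2×.

≈ 2 times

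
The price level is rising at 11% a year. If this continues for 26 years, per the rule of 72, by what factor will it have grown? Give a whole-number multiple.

Doubling time ≈ 72/11 = 6.55 years.
26/6.55 ≈ 4 doublings, so about 2^4 = 16×.

≈ 16 times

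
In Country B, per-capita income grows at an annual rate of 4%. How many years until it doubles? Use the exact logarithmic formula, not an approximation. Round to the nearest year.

t = ln(2) / ln(1 + 0.04) = 0.6931 / 0.039221 ≈ 17.67.
≈ 18 years.

18 years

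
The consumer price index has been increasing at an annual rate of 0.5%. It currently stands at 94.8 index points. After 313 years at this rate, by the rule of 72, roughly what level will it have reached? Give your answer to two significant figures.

≈ 430 index points

It doubles every 72/0.5 ≈ 144.00 years, so 313 years is 2.17 doublings.
2^2.17 ≈ 4.50; 94.8 × 4.50 ≈ 430 index points.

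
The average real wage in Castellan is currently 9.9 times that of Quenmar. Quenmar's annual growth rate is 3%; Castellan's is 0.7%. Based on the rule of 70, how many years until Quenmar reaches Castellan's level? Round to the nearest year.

The growth-rate gap is 3% − 0.7% = 2.3 percentage points.
So the ratio between them halves every 70/2.3 ≈ 30.43 years.
A 9.9 times gap takes log₂(9.9) ≈ 3.31 halvings to close: 3.31 × 30.43 ≈ 101 years.

≈ 101 years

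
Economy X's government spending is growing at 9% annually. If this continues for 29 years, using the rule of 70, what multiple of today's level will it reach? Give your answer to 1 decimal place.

13.3 times

Doubles every ≈ 7.78 years (70/9).
29 years is 3.73 doublings; 2^3.73 ≈ 13.3×.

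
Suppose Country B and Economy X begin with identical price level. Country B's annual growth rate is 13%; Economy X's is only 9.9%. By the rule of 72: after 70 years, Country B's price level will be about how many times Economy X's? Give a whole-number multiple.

8 times

Country B pulls ahead at 3.1 pp per year, so the ratio doubles every 72/3.1 ≈ 23.23 years.
In 70 years that's 3.01 doublings: 2^3.01 ≈ 8.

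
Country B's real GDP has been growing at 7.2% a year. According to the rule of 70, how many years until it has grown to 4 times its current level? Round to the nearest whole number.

Doubling time ≈ 70/7.2 = 9.72 years.
4 = 2^2, so 2 doublings → 19 years.

≈ 19 years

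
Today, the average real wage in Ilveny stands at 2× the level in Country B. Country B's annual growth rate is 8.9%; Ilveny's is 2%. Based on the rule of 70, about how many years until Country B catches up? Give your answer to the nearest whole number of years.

roughly 10 years

Country B gains on Ilveny at 8.9% − 2% = 6.9 points a year.
At that relative rate the gap halves every 70/6.9 ≈ 10.14 years.
A 2× gap closes after 1 halving: 1 × 10.14 ≈ 10 years.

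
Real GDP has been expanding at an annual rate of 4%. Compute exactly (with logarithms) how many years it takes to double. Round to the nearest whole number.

t = ln(2) / ln(1 + 0.04) = 0.6931 / 0.039221 ≈ 17.67.
≈ 18 years.

18 years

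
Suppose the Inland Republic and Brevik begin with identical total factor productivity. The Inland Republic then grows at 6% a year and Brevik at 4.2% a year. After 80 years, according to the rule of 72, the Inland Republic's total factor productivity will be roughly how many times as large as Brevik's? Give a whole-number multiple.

the Inland Republic pulls ahead at 1.8 pp per year, so the ratio doubles every 72/1.8 ≈ 40.00 years.
In 80 years that's 2.00 doublings: 2^2.00 ≈ 4.

around 4 times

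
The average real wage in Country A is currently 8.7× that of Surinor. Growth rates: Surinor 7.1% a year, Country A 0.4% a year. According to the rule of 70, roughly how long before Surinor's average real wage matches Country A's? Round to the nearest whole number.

around 33 years

Surinor gains on Country A at 7.1% − 0.4% = 6.7 points a year.
At that relative rate the gap halves every 70/6.7 ≈ 10.45 years.
An 8.7× gap takes log₂(8.7) ≈ 3.12 halvings to close: 3.12 × 10.45 ≈ 33 years.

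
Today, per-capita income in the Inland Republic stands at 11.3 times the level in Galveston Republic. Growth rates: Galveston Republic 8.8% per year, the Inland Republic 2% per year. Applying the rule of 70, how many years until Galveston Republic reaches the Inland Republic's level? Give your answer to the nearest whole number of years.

Galveston Republic gains on the Inland Republic at 8.8% − 2% = 6.8 points a year.
At that relative rate the gap halves every 70/6.8 ≈ 10.29 years.
An 11.3 times gap takes log₂(11.3) ≈ 3.50 halvings to close: 3.50 × 10.29 ≈ 36 years.

around 36 years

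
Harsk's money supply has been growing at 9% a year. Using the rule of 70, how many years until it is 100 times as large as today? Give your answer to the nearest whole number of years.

roughly 52 years

At 9% it doubles every 70/9 ≈ 7.78 years.
100× is log₂ 100 ≈ 6.64 doublings, so ≈ 6.64 × 7.78 = 52 years.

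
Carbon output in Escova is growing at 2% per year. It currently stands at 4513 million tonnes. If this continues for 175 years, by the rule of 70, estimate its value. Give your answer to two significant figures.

Doubling time ≈ 70/2 = 35.00 years.
175 years is 175/35.00 ≈ 5.00 doublings, a factor of 2^5.00 ≈ 32.00.
4513 × 32.00 ≈ 140000 million tonnes.

roughly 140000 million tonnes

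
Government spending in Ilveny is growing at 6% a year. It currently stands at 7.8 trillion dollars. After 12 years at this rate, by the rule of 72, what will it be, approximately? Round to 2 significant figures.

Doubling time ≈ 72/6 = 12.00 years.
12 years is 12/12.00 ≈ 1.00 doublings, a factor of 2^1.00 ≈ 2.00.
7.8 × 2.00 ≈ 16 trillion dollars.

≈ 16 trillion dollars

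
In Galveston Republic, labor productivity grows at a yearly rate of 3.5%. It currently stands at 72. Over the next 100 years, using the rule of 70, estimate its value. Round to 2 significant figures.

Doubling time ≈ 70/3.5 = 20.00 years.
100 years is 100/20.00 ≈ 5.00 doublings, a factor of 2^5.00 ≈ 32.00.
72 × 32.00 ≈ 2300.

2300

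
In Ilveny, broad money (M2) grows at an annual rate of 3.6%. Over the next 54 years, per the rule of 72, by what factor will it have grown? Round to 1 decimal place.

Doubles every ≈ 20.00 years (72/3.6).
54 years is 2.70 doublings; 2^2.70 ≈ 6.5×.

approximately 6.5 times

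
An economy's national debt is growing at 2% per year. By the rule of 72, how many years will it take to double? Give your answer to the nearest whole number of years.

around 36 years

Doubling time ≈ 72 / 2 = 36.00 years.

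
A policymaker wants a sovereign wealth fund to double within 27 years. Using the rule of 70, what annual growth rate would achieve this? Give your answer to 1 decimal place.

around 2.6% a year

70 / 27 ≈ 2.59, so about 2.6% a year.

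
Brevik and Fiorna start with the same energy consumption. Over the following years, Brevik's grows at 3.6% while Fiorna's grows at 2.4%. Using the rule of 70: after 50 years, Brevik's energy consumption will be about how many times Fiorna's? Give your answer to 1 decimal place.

Only the 1.2-point difference matters.
70/1.2 ≈ 58.33 years per doubling of the ratio; 50 years gives 0.86 doublings, so ≈ 1.8×.

about 1.8 times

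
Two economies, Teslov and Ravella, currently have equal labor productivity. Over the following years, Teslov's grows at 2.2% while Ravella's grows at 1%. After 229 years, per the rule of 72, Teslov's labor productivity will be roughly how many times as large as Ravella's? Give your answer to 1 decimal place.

about 14.1 times

Only the 1.2-point difference matters.
72/1.2 ≈ 60.00 years per doubling of the ratio; 229 years gives 3.82 doublings, so ≈ 14.1×.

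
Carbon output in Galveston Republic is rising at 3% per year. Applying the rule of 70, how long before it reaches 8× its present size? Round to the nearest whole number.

approximately 70 years

One doubling takes 70/3 = 23.33 years.
8× is 3 doublings, so 3 × 23.33 ≈ 70 years.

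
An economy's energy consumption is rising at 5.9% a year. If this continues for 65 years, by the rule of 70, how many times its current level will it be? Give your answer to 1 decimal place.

about 44.6 times

Doubling time ≈ 70/5.9 = 11.86 years.
65 years / 11.86 ≈ 5.48 doublings → factor 2^5.48 ≈ 44.6.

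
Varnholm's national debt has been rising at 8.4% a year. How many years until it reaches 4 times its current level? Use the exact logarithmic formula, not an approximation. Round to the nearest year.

t = ln(4) / ln(1 + 0.084) = 1.3863 / 0.080658 ≈ 17.19.
≈ 17 years.

17 years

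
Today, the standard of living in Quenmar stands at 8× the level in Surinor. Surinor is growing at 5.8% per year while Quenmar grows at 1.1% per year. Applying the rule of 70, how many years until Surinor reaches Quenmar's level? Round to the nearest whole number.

roughly 45 years

Surinor gains on Quenmar at 5.8% − 1.1% = 4.7 points a year.
At that relative rate the gap halves every 70/4.7 ≈ 14.89 years.
An 8× gap closes after 3 halvings: 3 × 14.89 ≈ 45 years.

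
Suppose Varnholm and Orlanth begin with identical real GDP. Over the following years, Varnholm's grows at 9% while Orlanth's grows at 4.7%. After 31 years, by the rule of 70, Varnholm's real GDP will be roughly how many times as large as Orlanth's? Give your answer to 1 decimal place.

Only the 4.3-point difference matters.
70/4.3 ≈ 16.28 years per doubling of the ratio; 31 years gives 1.90 doublings, so ≈ 3.7×.

around 3.7 times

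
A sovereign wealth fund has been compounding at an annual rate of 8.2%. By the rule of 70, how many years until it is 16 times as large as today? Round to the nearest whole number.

around 34 years

At 8.2% it doubles every 70/8.2 ≈ 8.54 years.
Getting to 16× needs 4 doublings: 4 × 8.54 ≈ 34 years.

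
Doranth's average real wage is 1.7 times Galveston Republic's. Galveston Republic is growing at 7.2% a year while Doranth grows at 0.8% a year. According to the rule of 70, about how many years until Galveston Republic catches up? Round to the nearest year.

The growth-rate gap is 7.2% − 0.8% = 6.4 percentage points.
So the ratio between them halves every 70/6.4 ≈ 10.94 years.
A 1.7 times gap takes log₂(1.7) ≈ 0.77 halvings to close: 0.77 × 10.94 ≈ 8 years.

8 years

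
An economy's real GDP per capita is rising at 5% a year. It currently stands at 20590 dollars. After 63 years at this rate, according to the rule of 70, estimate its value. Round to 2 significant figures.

roughly 470000 dollars

Doubling time ≈ 70/5 = 14.00 years.
63 years is 63/14.00 ≈ 4.50 doublings, a factor of 2^4.50 ≈ 22.63.
20590 × 22.63 ≈ 470000 dollars.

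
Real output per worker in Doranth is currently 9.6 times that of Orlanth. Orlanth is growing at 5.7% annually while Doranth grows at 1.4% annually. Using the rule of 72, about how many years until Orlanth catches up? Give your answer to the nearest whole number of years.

≈ 55 years

What matters is the difference: 4.3 pp.
Rule of 72 on the gap: the ratio halves every 72/4.3 ≈ 16.74 years.
A 9.6 times gap takes log₂(9.6) ≈ 3.26 halvings to close: 3.26 × 16.74 ≈ 55 years.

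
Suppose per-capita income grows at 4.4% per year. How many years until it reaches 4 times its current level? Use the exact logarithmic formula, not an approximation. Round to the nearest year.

t = ln(4) / ln(1 + 0.044) = 1.3863 / 0.043059 ≈ 32.20.
≈ 32 years.

32 years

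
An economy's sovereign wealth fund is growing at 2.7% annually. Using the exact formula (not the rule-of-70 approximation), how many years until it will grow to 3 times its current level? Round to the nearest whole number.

41 years

t = ln(3) / ln(1 + 0.027) = 1.0986 / 0.026642 ≈ 41.24.
≈ 41 years.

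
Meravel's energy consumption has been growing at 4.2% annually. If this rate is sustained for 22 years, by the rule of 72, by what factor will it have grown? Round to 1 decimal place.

Doubles every ≈ 17.14 years (72/4.2).
22 years is 1.28 doublings; 2^1.28 ≈ 2.4×.

2.4 times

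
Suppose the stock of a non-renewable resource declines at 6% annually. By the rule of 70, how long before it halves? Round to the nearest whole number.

Falling at 6%, it halves about every 70/6 = 11.67 years.

12 years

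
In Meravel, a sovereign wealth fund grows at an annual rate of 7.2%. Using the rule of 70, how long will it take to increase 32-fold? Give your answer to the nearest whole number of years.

about 49 years

Doubling time ≈ 70/7.2 = 9.72 years.
32 = 2^5, so 5 doublings → 49 years.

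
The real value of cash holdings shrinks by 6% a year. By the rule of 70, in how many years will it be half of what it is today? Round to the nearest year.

approximately 12 years

Halving time ≈ 70 / 6 = 11.67 → 12 years.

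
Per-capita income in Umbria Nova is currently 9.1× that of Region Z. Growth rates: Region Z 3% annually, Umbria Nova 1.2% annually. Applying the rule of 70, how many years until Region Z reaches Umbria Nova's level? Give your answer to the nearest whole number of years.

Region Z gains on Umbria Nova at 3% − 1.2% = 1.8 points a year.
At that relative rate the gap halves every 70/1.8 ≈ 38.89 years.
A 9.1× gap takes log₂(9.1) ≈ 3.19 halvings to close: 3.19 × 38.89 ≈ 124 years.

roughly 124 years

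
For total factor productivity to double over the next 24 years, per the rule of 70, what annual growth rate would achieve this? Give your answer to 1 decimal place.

roughly 2.9%

70 / 24 ≈ 2.92, so about 2.9% annually.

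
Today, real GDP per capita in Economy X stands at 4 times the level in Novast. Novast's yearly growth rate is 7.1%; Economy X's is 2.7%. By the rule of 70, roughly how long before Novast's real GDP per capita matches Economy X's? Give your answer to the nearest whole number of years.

32 years

Novast gains on Economy X at 7.1% − 2.7% = 4.4 points a year.
At that relative rate the gap halves every 70/4.4 ≈ 15.91 years.
A 4 times gap closes after 2 halvings: 2 × 15.91 ≈ 32 years.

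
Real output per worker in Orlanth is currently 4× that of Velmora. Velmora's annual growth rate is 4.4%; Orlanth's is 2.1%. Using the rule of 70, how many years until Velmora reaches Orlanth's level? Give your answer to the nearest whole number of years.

What matters is the difference: 2.3 pp.
Rule of 70 on the gap: the ratio halves every 70/2.3 ≈ 30.43 years.
A 4× gap closes after 2 halvings: 2 × 30.43 ≈ 61 years.

≈ 61 years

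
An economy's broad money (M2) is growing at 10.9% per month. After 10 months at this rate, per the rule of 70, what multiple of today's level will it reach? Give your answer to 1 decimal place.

≈ 2.9 times

Doubling time ≈ 70/10.9 = 6.42 months.
10 months / 6.42 ≈ 1.56 doublings → factor 2^1.56 ≈ 2.9.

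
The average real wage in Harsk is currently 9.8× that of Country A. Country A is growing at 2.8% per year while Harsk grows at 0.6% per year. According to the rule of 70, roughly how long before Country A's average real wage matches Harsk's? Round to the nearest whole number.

Country A gains on Harsk at 2.8% − 0.6% = 2.2 points a year.
At that relative rate the gap halves every 70/2.2 ≈ 31.82 years.
A 9.8× gap takes log₂(9.8) ≈ 3.29 halvings to close: 3.29 × 31.82 ≈ 105 years.

approximately 105 years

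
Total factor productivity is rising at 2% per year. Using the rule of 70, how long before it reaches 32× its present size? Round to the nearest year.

At 2% it doubles every 70/2 ≈ 35.00 years.
32 = 2^5, so 5 doublings → 175 years.

around 175 years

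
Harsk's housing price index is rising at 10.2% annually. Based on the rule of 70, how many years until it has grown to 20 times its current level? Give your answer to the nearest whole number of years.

around 30 years

At 10.2% it doubles every 70/10.2 ≈ 6.86 years.
Reaching 20× takes log₂(20) ≈ 4.32 doublings.
4.32 × 6.86 ≈ 30 years.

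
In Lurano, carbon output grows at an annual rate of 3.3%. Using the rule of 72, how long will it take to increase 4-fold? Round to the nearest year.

Doubling time ≈ 72/3.3 = 21.82 years.
4 = 2^2, so 2 doublings → 44 years.

roughly 44 years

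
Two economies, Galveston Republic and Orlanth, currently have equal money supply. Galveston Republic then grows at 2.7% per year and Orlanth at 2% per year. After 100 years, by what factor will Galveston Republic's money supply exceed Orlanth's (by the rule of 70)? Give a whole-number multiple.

2 times

Only the 0.7-point difference matters.
70/0.7 ≈ 100.00 years per doubling of the ratio; 100 years gives 1.00 doublings, so ≈ 2×.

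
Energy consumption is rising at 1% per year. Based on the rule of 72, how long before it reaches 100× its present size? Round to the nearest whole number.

At 1% it doubles every 72/1 ≈ 72.00 years.
Reaching 100× takes log₂(100) ≈ 6.64 doublings.
6.64 × 72.00 ≈ 478 years.

roughly 478 years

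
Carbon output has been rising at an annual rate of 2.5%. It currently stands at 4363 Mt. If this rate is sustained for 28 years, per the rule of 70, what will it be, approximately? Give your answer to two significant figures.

It doubles every 70/2.5 ≈ 28.00 years, so 28 years is 1.00 doublings.
2^1.00 ≈ 2.00; 4363 × 2.00 ≈ 8700 Mt.

around 8700 Mt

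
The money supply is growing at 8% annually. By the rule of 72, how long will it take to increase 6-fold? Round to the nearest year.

One doubling takes 72/8 = 9.00 years.
Reaching 6× takes log₂(6) ≈ 2.58 doublings.
2.58 × 9.00 ≈ 23 years.

23 years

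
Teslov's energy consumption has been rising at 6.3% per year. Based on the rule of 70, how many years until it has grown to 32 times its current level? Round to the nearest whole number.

One doubling takes 70/6.3 = 11.11 years.
32× is 5 doublings, so 5 × 11.11 ≈ 56 years.

around 56 years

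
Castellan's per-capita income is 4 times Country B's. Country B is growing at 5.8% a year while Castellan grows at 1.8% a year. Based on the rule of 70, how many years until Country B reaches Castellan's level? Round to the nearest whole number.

The growth-rate gap is 5.8% − 1.8% = 4 percentage points.
So the ratio between them halves every 70/4 ≈ 17.50 years.
A 4 times gap closes after 2 halvings: 2 × 17.50 ≈ 35 years.

around 35 years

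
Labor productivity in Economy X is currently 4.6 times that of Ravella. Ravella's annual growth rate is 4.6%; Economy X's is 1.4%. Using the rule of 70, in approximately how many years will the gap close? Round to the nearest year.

around 48 years

Ravella gains on Economy X at 4.6% − 1.4% = 3.2 points a year.
At that relative rate the gap halves every 70/3.2 ≈ 21.88 years.
A 4.6 times gap takes log₂(4.6) ≈ 2.20 halvings to close: 2.20 × 21.88 ≈ 48 years.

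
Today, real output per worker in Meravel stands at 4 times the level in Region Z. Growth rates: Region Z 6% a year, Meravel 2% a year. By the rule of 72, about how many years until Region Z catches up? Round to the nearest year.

about 36 years

Region Z gains on Meravel at 6% − 2% = 4 points a year.
At that relative rate the gap halves every 72/4 ≈ 18.00 years.
A 4 times gap closes after 2 halvings: 2 × 18.00 ≈ 36 years.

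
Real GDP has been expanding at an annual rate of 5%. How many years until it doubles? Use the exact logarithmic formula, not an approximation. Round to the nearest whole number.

14 years

t = ln(2) / ln(1 + 0.05) = 0.6931 / 0.048790 ≈ 14.21.
≈ 14 years.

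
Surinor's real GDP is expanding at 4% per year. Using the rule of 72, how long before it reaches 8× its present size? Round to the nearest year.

about 54 years

At 4% it doubles every 72/4 ≈ 18.00 years.
8 = 2^3, so 3 doublings → 54 years.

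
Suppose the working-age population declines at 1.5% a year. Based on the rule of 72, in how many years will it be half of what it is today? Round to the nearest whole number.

≈ 48 years

The rule works in reverse for decay: 72/1.5 ≈ 48.00 years to halve.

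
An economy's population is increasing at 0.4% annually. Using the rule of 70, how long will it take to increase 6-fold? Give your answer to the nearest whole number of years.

around 452 years

Doubling time ≈ 70/0.4 = 175.00 years.
6× is log₂ 6 ≈ 2.58 doublings, so ≈ 2.58 × 175.00 = 452 years.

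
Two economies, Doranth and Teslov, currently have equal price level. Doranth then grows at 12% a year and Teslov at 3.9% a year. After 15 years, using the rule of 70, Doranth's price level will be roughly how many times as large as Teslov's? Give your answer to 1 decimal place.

Only the 8.1-point difference matters.
70/8.1 ≈ 8.64 years per doubling of the ratio; 15 years gives 1.74 doublings, so ≈ 3.3×.

about 3.3 times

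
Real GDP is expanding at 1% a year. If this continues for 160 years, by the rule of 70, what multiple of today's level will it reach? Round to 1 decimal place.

around 4.9 times

Doubling time ≈ 70/1 = 70.00 years.
160 years / 70.00 ≈ 2.29 doublings → factor 2^2.29 ≈ 4.9.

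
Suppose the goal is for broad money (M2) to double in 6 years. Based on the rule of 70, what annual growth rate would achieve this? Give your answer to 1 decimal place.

11.7%

70 / 6 ≈ 11.67, so about 11.7% annually.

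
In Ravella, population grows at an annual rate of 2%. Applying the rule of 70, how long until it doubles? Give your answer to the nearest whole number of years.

At 2%, doubling takes about 70/2 = 35.00 years.

around 35 years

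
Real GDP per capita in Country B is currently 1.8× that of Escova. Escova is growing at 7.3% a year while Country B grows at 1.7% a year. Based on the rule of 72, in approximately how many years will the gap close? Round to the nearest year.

roughly 11 years

What matters is the difference: 5.6 pp.
Rule of 72 on the gap: the ratio halves every 72/5.6 ≈ 12.86 years.
A 1.8× gap takes log₂(1.8) ≈ 0.85 halvings to close: 0.85 × 12.86 ≈ 11 years.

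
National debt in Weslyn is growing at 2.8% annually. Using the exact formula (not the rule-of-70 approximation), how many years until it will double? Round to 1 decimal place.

t = ln(2) / ln(1 + 0.028) = 0.6931 / 0.027615 ≈ 25.10.

25.1 years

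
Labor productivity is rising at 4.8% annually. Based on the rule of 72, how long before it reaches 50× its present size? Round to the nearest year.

85 years

Doubling time ≈ 72/4.8 = 15.00 years.
50× is log₂ 50 ≈ 5.64 doublings, so ≈ 5.64 × 15.00 = 85 years.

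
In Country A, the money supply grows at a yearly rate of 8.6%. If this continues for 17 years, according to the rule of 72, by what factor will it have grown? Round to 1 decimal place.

≈ 4.1 times

Doubling time ≈ 72/8.6 = 8.37 years.
17 years / 8.37 ≈ 2.03 doublings → factor 2^2.03 ≈ 4.1.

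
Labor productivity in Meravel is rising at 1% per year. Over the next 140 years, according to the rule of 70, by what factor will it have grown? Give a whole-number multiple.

Doubling time ≈ 70/1 = 70.00 years.
140/70.00 ≈ 2 doublings, so about 2^2 = 4×.

approximately 4 times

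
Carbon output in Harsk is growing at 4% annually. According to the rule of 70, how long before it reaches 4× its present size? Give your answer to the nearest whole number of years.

At 4% it doubles every 70/4 ≈ 17.50 years.
4× is 2 doublings, so 2 × 17.50 ≈ 35 years.

about 35 years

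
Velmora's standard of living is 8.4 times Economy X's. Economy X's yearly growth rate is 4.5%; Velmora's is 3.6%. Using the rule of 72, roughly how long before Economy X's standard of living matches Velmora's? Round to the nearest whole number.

approximately 246 years

The growth-rate gap is 4.5% − 3.6% = 0.9 percentage points.
So the ratio between them halves every 72/0.9 ≈ 80.00 years.
An 8.4 times gap takes log₂(8.4) ≈ 3.07 halvings to close: 3.07 × 80.00 ≈ 246 years.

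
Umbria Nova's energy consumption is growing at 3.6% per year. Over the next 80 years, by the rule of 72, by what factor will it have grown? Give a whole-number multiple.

roughly 16 times

Doubling time ≈ 72/3.6 = 20.00 years.
80/20.00 ≈ 4 doublings, so about 2^4 = 16×.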